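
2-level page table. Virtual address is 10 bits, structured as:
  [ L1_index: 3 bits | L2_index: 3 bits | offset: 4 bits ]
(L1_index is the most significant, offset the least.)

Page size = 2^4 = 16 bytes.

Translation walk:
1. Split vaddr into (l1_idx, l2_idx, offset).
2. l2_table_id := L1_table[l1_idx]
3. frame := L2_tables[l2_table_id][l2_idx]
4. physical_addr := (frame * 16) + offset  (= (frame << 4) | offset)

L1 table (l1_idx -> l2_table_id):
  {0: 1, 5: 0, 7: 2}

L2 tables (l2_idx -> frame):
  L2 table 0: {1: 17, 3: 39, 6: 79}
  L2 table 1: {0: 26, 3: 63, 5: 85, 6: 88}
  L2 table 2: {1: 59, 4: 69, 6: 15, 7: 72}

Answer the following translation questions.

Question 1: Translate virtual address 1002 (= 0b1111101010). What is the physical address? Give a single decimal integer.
Answer: 250

Derivation:
vaddr = 1002 = 0b1111101010
Split: l1_idx=7, l2_idx=6, offset=10
L1[7] = 2
L2[2][6] = 15
paddr = 15 * 16 + 10 = 250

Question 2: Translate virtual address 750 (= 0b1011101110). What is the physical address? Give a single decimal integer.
vaddr = 750 = 0b1011101110
Split: l1_idx=5, l2_idx=6, offset=14
L1[5] = 0
L2[0][6] = 79
paddr = 79 * 16 + 14 = 1278

Answer: 1278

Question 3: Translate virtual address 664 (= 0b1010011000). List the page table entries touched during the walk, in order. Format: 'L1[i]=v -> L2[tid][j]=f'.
vaddr = 664 = 0b1010011000
Split: l1_idx=5, l2_idx=1, offset=8

Answer: L1[5]=0 -> L2[0][1]=17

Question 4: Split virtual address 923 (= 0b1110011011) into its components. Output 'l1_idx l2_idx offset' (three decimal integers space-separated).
Answer: 7 1 11

Derivation:
vaddr = 923 = 0b1110011011
  top 3 bits -> l1_idx = 7
  next 3 bits -> l2_idx = 1
  bottom 4 bits -> offset = 11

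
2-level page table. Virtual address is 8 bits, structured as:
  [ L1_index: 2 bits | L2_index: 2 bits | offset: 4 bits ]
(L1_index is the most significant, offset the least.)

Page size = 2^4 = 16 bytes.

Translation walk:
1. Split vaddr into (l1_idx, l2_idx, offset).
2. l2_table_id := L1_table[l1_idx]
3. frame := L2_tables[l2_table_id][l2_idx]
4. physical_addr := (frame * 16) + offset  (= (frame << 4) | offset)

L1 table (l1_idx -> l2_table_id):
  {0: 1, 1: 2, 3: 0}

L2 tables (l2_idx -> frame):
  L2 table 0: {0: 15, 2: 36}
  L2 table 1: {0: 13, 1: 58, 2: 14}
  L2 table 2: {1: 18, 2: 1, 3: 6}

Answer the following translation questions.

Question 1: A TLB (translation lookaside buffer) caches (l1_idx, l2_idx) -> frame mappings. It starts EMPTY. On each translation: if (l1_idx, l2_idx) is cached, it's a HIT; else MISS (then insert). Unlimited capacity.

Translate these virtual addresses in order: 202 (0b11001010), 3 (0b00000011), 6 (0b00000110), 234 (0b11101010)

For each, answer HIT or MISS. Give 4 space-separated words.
Answer: MISS MISS HIT MISS

Derivation:
vaddr=202: (3,0) not in TLB -> MISS, insert
vaddr=3: (0,0) not in TLB -> MISS, insert
vaddr=6: (0,0) in TLB -> HIT
vaddr=234: (3,2) not in TLB -> MISS, insert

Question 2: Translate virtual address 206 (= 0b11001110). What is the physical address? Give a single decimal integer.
Answer: 254

Derivation:
vaddr = 206 = 0b11001110
Split: l1_idx=3, l2_idx=0, offset=14
L1[3] = 0
L2[0][0] = 15
paddr = 15 * 16 + 14 = 254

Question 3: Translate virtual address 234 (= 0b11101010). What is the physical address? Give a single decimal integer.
vaddr = 234 = 0b11101010
Split: l1_idx=3, l2_idx=2, offset=10
L1[3] = 0
L2[0][2] = 36
paddr = 36 * 16 + 10 = 586

Answer: 586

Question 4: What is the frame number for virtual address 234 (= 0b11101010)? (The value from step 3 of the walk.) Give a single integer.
vaddr = 234: l1_idx=3, l2_idx=2
L1[3] = 0; L2[0][2] = 36

Answer: 36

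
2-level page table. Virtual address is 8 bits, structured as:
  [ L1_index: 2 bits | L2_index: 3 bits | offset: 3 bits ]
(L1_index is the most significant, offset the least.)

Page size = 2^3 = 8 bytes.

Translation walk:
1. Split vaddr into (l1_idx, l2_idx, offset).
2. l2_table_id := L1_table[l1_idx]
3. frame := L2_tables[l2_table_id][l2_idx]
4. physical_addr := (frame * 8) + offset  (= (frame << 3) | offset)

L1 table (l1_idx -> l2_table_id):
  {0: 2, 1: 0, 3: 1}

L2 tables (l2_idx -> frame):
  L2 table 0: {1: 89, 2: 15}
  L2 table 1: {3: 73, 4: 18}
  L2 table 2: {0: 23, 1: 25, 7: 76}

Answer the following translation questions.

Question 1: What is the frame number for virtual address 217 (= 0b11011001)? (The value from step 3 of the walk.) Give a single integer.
Answer: 73

Derivation:
vaddr = 217: l1_idx=3, l2_idx=3
L1[3] = 1; L2[1][3] = 73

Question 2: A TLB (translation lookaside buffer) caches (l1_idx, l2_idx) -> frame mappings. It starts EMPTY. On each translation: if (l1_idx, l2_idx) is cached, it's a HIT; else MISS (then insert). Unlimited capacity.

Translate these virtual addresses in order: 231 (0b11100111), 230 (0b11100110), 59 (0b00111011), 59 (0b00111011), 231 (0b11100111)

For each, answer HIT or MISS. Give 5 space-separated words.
Answer: MISS HIT MISS HIT HIT

Derivation:
vaddr=231: (3,4) not in TLB -> MISS, insert
vaddr=230: (3,4) in TLB -> HIT
vaddr=59: (0,7) not in TLB -> MISS, insert
vaddr=59: (0,7) in TLB -> HIT
vaddr=231: (3,4) in TLB -> HIT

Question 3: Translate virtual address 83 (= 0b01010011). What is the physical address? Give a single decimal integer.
Answer: 123

Derivation:
vaddr = 83 = 0b01010011
Split: l1_idx=1, l2_idx=2, offset=3
L1[1] = 0
L2[0][2] = 15
paddr = 15 * 8 + 3 = 123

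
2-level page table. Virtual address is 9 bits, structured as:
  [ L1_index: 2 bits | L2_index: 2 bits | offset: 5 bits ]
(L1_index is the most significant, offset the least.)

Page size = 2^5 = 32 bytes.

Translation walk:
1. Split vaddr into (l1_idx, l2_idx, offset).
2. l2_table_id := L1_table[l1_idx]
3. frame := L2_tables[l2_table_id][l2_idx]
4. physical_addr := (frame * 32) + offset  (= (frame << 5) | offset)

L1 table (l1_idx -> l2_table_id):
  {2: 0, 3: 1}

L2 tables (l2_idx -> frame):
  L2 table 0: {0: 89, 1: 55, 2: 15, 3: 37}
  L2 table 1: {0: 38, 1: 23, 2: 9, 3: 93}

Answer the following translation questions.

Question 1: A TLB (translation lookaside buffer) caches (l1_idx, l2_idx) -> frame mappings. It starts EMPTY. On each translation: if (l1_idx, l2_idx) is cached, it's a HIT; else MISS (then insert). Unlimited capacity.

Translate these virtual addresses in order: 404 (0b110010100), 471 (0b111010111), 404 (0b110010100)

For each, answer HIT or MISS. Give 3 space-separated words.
vaddr=404: (3,0) not in TLB -> MISS, insert
vaddr=471: (3,2) not in TLB -> MISS, insert
vaddr=404: (3,0) in TLB -> HIT

Answer: MISS MISS HIT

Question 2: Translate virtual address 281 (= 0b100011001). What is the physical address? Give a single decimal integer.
Answer: 2873

Derivation:
vaddr = 281 = 0b100011001
Split: l1_idx=2, l2_idx=0, offset=25
L1[2] = 0
L2[0][0] = 89
paddr = 89 * 32 + 25 = 2873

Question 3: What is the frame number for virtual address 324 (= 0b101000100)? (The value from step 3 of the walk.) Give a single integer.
Answer: 15

Derivation:
vaddr = 324: l1_idx=2, l2_idx=2
L1[2] = 0; L2[0][2] = 15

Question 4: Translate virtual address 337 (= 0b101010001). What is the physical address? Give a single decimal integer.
Answer: 497

Derivation:
vaddr = 337 = 0b101010001
Split: l1_idx=2, l2_idx=2, offset=17
L1[2] = 0
L2[0][2] = 15
paddr = 15 * 32 + 17 = 497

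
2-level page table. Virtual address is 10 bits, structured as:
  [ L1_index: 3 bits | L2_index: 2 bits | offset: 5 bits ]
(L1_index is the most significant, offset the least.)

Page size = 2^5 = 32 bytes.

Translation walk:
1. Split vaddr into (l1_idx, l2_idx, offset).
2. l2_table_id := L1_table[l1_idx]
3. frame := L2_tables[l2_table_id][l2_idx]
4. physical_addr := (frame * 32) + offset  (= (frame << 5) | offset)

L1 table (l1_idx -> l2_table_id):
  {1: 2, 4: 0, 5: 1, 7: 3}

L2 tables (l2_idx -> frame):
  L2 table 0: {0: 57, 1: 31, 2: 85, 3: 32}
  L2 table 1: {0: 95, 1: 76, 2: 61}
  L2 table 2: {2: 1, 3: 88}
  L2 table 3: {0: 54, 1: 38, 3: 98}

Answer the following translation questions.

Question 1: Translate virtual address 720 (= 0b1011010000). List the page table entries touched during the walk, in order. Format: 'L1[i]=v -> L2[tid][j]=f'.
Answer: L1[5]=1 -> L2[1][2]=61

Derivation:
vaddr = 720 = 0b1011010000
Split: l1_idx=5, l2_idx=2, offset=16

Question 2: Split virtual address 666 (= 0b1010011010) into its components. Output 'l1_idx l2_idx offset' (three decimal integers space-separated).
Answer: 5 0 26

Derivation:
vaddr = 666 = 0b1010011010
  top 3 bits -> l1_idx = 5
  next 2 bits -> l2_idx = 0
  bottom 5 bits -> offset = 26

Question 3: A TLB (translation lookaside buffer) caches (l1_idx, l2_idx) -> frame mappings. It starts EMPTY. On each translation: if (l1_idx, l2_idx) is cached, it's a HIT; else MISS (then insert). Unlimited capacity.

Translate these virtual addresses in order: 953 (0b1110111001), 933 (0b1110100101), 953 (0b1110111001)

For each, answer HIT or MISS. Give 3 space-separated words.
vaddr=953: (7,1) not in TLB -> MISS, insert
vaddr=933: (7,1) in TLB -> HIT
vaddr=953: (7,1) in TLB -> HIT

Answer: MISS HIT HIT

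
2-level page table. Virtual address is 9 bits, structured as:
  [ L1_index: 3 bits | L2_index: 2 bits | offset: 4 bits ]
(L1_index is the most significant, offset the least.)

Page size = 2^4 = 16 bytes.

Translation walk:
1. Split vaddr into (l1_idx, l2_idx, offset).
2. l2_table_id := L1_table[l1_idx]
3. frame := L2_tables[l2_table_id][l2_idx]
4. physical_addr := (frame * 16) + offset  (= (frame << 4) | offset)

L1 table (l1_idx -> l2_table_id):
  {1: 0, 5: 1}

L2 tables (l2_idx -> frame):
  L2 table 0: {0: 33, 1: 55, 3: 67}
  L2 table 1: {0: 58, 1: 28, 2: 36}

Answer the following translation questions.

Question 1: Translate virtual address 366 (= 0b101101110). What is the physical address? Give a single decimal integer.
vaddr = 366 = 0b101101110
Split: l1_idx=5, l2_idx=2, offset=14
L1[5] = 1
L2[1][2] = 36
paddr = 36 * 16 + 14 = 590

Answer: 590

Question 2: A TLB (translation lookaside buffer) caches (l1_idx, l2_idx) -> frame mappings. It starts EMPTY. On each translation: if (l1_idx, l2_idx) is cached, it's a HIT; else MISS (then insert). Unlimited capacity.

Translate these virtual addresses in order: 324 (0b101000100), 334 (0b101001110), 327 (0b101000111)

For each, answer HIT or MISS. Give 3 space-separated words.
Answer: MISS HIT HIT

Derivation:
vaddr=324: (5,0) not in TLB -> MISS, insert
vaddr=334: (5,0) in TLB -> HIT
vaddr=327: (5,0) in TLB -> HIT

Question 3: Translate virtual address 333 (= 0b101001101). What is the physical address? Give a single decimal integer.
vaddr = 333 = 0b101001101
Split: l1_idx=5, l2_idx=0, offset=13
L1[5] = 1
L2[1][0] = 58
paddr = 58 * 16 + 13 = 941

Answer: 941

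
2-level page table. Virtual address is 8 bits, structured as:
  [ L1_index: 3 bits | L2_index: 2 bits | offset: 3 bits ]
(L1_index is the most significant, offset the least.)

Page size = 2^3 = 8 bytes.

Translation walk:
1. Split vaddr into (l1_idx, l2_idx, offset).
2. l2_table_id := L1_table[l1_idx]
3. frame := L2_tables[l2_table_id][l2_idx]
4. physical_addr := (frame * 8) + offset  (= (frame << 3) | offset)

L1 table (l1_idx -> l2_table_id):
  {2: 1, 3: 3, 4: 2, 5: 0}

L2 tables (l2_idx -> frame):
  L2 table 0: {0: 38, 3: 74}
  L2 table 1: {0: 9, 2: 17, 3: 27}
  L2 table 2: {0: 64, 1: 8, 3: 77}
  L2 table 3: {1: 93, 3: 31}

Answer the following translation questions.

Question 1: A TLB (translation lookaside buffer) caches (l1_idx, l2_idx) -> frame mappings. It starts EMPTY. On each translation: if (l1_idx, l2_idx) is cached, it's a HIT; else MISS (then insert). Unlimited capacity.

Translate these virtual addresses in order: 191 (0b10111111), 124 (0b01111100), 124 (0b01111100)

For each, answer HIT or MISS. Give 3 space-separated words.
Answer: MISS MISS HIT

Derivation:
vaddr=191: (5,3) not in TLB -> MISS, insert
vaddr=124: (3,3) not in TLB -> MISS, insert
vaddr=124: (3,3) in TLB -> HIT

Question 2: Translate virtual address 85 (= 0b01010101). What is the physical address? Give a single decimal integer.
vaddr = 85 = 0b01010101
Split: l1_idx=2, l2_idx=2, offset=5
L1[2] = 1
L2[1][2] = 17
paddr = 17 * 8 + 5 = 141

Answer: 141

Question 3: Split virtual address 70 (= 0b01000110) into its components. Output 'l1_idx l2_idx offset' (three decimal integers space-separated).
Answer: 2 0 6

Derivation:
vaddr = 70 = 0b01000110
  top 3 bits -> l1_idx = 2
  next 2 bits -> l2_idx = 0
  bottom 3 bits -> offset = 6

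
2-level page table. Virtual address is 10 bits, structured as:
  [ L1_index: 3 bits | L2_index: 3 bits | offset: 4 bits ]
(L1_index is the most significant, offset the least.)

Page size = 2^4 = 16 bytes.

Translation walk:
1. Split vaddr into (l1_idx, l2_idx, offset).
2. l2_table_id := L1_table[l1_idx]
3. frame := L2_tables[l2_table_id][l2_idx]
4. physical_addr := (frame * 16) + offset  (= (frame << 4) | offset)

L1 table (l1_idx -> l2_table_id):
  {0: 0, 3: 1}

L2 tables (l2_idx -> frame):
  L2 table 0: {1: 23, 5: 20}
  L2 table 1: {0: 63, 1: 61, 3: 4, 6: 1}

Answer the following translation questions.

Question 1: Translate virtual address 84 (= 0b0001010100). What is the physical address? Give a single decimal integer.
vaddr = 84 = 0b0001010100
Split: l1_idx=0, l2_idx=5, offset=4
L1[0] = 0
L2[0][5] = 20
paddr = 20 * 16 + 4 = 324

Answer: 324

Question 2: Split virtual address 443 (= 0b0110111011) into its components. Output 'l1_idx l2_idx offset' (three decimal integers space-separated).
vaddr = 443 = 0b0110111011
  top 3 bits -> l1_idx = 3
  next 3 bits -> l2_idx = 3
  bottom 4 bits -> offset = 11

Answer: 3 3 11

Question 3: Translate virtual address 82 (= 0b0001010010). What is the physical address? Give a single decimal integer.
vaddr = 82 = 0b0001010010
Split: l1_idx=0, l2_idx=5, offset=2
L1[0] = 0
L2[0][5] = 20
paddr = 20 * 16 + 2 = 322

Answer: 322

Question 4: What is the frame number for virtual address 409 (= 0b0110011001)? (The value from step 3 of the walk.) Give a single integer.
Answer: 61

Derivation:
vaddr = 409: l1_idx=3, l2_idx=1
L1[3] = 1; L2[1][1] = 61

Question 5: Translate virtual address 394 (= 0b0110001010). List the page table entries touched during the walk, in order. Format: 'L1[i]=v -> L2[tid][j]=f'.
Answer: L1[3]=1 -> L2[1][0]=63

Derivation:
vaddr = 394 = 0b0110001010
Split: l1_idx=3, l2_idx=0, offset=10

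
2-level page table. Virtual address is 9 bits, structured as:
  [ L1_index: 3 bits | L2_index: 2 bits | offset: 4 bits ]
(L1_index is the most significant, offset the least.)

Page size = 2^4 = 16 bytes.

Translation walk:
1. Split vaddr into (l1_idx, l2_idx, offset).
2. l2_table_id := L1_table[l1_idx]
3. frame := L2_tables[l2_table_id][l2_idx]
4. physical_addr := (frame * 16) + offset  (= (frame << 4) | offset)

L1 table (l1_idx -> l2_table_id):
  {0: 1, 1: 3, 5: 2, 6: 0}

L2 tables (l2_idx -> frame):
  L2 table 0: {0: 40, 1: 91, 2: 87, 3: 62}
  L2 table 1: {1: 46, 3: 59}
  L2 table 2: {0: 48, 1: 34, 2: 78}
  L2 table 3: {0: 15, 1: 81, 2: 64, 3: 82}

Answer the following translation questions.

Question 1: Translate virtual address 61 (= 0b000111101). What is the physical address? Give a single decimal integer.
vaddr = 61 = 0b000111101
Split: l1_idx=0, l2_idx=3, offset=13
L1[0] = 1
L2[1][3] = 59
paddr = 59 * 16 + 13 = 957

Answer: 957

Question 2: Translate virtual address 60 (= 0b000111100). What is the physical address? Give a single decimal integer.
vaddr = 60 = 0b000111100
Split: l1_idx=0, l2_idx=3, offset=12
L1[0] = 1
L2[1][3] = 59
paddr = 59 * 16 + 12 = 956

Answer: 956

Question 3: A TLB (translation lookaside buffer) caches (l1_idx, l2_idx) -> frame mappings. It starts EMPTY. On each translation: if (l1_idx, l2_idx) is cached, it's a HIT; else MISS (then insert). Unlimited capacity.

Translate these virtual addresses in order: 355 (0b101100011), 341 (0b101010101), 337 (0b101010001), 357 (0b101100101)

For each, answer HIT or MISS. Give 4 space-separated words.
vaddr=355: (5,2) not in TLB -> MISS, insert
vaddr=341: (5,1) not in TLB -> MISS, insert
vaddr=337: (5,1) in TLB -> HIT
vaddr=357: (5,2) in TLB -> HIT

Answer: MISS MISS HIT HIT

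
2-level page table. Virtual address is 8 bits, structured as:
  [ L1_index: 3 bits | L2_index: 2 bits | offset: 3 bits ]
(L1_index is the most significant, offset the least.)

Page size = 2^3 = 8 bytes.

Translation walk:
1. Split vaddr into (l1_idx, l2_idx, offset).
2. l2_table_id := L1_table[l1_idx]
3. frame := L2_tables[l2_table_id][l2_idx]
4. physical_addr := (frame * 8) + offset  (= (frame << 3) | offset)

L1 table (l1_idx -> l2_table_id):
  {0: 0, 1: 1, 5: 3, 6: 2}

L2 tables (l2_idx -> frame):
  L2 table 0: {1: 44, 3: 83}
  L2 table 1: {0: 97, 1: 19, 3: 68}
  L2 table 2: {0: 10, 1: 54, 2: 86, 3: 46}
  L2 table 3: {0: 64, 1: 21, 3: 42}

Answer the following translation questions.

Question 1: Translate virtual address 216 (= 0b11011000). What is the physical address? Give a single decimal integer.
vaddr = 216 = 0b11011000
Split: l1_idx=6, l2_idx=3, offset=0
L1[6] = 2
L2[2][3] = 46
paddr = 46 * 8 + 0 = 368

Answer: 368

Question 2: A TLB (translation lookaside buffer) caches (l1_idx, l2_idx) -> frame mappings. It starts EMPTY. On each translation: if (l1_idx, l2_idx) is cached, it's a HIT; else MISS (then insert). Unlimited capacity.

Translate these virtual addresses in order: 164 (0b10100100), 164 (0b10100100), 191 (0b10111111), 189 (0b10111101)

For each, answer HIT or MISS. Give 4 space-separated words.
Answer: MISS HIT MISS HIT

Derivation:
vaddr=164: (5,0) not in TLB -> MISS, insert
vaddr=164: (5,0) in TLB -> HIT
vaddr=191: (5,3) not in TLB -> MISS, insert
vaddr=189: (5,3) in TLB -> HIT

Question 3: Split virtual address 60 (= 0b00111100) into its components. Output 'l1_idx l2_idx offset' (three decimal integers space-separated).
vaddr = 60 = 0b00111100
  top 3 bits -> l1_idx = 1
  next 2 bits -> l2_idx = 3
  bottom 3 bits -> offset = 4

Answer: 1 3 4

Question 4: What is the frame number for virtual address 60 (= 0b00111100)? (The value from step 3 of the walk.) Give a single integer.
vaddr = 60: l1_idx=1, l2_idx=3
L1[1] = 1; L2[1][3] = 68

Answer: 68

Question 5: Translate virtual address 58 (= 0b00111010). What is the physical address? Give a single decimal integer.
vaddr = 58 = 0b00111010
Split: l1_idx=1, l2_idx=3, offset=2
L1[1] = 1
L2[1][3] = 68
paddr = 68 * 8 + 2 = 546

Answer: 546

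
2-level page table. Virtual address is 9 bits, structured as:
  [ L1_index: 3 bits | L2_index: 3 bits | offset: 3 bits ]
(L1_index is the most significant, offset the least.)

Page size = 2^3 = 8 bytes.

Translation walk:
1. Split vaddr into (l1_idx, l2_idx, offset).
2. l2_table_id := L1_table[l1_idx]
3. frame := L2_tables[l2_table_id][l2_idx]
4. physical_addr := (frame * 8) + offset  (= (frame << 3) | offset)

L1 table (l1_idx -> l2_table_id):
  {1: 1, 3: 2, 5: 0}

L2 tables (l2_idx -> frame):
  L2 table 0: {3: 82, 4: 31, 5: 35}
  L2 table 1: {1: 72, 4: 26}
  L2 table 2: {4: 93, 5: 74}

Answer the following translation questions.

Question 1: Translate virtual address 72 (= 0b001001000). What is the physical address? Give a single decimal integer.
vaddr = 72 = 0b001001000
Split: l1_idx=1, l2_idx=1, offset=0
L1[1] = 1
L2[1][1] = 72
paddr = 72 * 8 + 0 = 576

Answer: 576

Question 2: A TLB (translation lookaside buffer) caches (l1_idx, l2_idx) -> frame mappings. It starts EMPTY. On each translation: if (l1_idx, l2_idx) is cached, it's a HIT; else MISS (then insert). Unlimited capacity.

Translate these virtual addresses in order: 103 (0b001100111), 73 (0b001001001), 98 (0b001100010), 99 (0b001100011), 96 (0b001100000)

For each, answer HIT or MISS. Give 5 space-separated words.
Answer: MISS MISS HIT HIT HIT

Derivation:
vaddr=103: (1,4) not in TLB -> MISS, insert
vaddr=73: (1,1) not in TLB -> MISS, insert
vaddr=98: (1,4) in TLB -> HIT
vaddr=99: (1,4) in TLB -> HIT
vaddr=96: (1,4) in TLB -> HIT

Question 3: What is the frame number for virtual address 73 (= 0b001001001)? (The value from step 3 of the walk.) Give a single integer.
Answer: 72

Derivation:
vaddr = 73: l1_idx=1, l2_idx=1
L1[1] = 1; L2[1][1] = 72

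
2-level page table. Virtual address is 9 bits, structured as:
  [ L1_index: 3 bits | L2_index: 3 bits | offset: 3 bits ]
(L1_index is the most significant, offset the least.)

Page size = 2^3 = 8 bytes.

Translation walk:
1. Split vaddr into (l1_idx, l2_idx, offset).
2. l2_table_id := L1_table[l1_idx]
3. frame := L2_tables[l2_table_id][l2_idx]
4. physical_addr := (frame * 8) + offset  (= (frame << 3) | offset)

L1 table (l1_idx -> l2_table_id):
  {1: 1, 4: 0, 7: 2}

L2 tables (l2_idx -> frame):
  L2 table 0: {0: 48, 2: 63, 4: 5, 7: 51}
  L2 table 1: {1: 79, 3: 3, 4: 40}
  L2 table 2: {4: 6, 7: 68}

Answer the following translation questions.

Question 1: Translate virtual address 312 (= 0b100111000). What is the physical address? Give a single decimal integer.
Answer: 408

Derivation:
vaddr = 312 = 0b100111000
Split: l1_idx=4, l2_idx=7, offset=0
L1[4] = 0
L2[0][7] = 51
paddr = 51 * 8 + 0 = 408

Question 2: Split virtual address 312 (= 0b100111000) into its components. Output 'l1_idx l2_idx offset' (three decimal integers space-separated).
Answer: 4 7 0

Derivation:
vaddr = 312 = 0b100111000
  top 3 bits -> l1_idx = 4
  next 3 bits -> l2_idx = 7
  bottom 3 bits -> offset = 0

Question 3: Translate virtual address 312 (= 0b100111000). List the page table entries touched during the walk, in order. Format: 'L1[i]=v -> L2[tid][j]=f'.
Answer: L1[4]=0 -> L2[0][7]=51

Derivation:
vaddr = 312 = 0b100111000
Split: l1_idx=4, l2_idx=7, offset=0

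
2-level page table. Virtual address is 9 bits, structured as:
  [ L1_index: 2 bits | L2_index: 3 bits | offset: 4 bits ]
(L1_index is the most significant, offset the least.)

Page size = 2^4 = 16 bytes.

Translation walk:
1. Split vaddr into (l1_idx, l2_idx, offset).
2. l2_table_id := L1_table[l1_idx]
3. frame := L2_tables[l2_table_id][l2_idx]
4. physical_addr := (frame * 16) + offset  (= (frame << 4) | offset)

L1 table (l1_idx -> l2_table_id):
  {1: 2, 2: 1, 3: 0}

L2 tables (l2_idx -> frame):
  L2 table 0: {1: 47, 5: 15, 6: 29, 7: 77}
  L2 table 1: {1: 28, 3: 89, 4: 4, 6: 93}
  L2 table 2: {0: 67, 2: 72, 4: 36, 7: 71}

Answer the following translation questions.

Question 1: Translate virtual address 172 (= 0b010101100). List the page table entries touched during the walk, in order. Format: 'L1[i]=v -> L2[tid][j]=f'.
Answer: L1[1]=2 -> L2[2][2]=72

Derivation:
vaddr = 172 = 0b010101100
Split: l1_idx=1, l2_idx=2, offset=12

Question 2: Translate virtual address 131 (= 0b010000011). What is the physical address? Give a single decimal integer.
Answer: 1075

Derivation:
vaddr = 131 = 0b010000011
Split: l1_idx=1, l2_idx=0, offset=3
L1[1] = 2
L2[2][0] = 67
paddr = 67 * 16 + 3 = 1075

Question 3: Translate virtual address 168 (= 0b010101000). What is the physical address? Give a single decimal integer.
vaddr = 168 = 0b010101000
Split: l1_idx=1, l2_idx=2, offset=8
L1[1] = 2
L2[2][2] = 72
paddr = 72 * 16 + 8 = 1160

Answer: 1160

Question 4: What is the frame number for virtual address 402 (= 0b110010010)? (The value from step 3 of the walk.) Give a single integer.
vaddr = 402: l1_idx=3, l2_idx=1
L1[3] = 0; L2[0][1] = 47

Answer: 47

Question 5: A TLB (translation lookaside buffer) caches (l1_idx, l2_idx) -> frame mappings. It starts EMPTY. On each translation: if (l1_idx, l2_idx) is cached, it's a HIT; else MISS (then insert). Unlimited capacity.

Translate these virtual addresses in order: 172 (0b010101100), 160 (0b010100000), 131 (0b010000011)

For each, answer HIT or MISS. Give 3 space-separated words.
vaddr=172: (1,2) not in TLB -> MISS, insert
vaddr=160: (1,2) in TLB -> HIT
vaddr=131: (1,0) not in TLB -> MISS, insert

Answer: MISS HIT MISS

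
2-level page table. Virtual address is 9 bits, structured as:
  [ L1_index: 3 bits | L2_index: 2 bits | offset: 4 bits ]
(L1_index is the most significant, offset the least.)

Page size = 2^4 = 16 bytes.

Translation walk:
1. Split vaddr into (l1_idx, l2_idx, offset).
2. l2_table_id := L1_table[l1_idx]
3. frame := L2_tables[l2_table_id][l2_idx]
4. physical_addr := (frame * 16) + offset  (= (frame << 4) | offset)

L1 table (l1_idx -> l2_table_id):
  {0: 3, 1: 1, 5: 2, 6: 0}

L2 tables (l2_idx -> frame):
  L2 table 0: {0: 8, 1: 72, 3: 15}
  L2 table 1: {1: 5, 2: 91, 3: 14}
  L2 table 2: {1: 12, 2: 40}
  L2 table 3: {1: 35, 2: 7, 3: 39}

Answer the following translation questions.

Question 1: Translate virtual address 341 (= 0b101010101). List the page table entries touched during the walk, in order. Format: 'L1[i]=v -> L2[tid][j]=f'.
Answer: L1[5]=2 -> L2[2][1]=12

Derivation:
vaddr = 341 = 0b101010101
Split: l1_idx=5, l2_idx=1, offset=5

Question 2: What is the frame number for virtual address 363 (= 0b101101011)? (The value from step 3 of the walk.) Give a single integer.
vaddr = 363: l1_idx=5, l2_idx=2
L1[5] = 2; L2[2][2] = 40

Answer: 40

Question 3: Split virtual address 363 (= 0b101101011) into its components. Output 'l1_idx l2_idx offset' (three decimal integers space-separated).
Answer: 5 2 11

Derivation:
vaddr = 363 = 0b101101011
  top 3 bits -> l1_idx = 5
  next 2 bits -> l2_idx = 2
  bottom 4 bits -> offset = 11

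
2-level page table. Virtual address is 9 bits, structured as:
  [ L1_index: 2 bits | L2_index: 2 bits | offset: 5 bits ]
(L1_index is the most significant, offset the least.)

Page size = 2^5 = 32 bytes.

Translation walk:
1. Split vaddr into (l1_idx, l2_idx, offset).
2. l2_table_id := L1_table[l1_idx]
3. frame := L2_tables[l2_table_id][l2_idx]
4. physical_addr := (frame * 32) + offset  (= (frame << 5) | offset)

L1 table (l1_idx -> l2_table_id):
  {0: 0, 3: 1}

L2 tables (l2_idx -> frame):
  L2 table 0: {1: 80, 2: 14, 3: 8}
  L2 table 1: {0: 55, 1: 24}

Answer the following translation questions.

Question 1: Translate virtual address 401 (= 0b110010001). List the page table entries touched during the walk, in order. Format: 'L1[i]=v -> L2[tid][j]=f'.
vaddr = 401 = 0b110010001
Split: l1_idx=3, l2_idx=0, offset=17

Answer: L1[3]=1 -> L2[1][0]=55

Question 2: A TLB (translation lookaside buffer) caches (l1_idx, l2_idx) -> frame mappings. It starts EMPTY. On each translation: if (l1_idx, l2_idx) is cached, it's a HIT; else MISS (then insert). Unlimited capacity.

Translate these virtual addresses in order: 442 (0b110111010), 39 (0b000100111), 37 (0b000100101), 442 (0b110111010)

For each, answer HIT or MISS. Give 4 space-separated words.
vaddr=442: (3,1) not in TLB -> MISS, insert
vaddr=39: (0,1) not in TLB -> MISS, insert
vaddr=37: (0,1) in TLB -> HIT
vaddr=442: (3,1) in TLB -> HIT

Answer: MISS MISS HIT HIT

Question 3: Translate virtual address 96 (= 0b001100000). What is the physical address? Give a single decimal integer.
Answer: 256

Derivation:
vaddr = 96 = 0b001100000
Split: l1_idx=0, l2_idx=3, offset=0
L1[0] = 0
L2[0][3] = 8
paddr = 8 * 32 + 0 = 256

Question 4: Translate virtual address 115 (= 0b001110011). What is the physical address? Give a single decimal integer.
Answer: 275

Derivation:
vaddr = 115 = 0b001110011
Split: l1_idx=0, l2_idx=3, offset=19
L1[0] = 0
L2[0][3] = 8
paddr = 8 * 32 + 19 = 275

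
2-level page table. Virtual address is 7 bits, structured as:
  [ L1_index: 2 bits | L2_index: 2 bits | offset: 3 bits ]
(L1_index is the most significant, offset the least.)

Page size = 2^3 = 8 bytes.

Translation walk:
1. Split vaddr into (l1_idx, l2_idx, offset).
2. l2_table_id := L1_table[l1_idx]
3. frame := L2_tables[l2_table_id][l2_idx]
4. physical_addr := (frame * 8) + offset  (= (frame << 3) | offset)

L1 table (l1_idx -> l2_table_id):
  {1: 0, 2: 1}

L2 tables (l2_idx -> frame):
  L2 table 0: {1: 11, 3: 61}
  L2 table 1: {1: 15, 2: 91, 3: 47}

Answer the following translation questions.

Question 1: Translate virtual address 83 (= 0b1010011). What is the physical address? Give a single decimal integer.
Answer: 731

Derivation:
vaddr = 83 = 0b1010011
Split: l1_idx=2, l2_idx=2, offset=3
L1[2] = 1
L2[1][2] = 91
paddr = 91 * 8 + 3 = 731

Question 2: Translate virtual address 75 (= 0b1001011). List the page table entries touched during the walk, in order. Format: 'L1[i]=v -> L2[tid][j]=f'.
vaddr = 75 = 0b1001011
Split: l1_idx=2, l2_idx=1, offset=3

Answer: L1[2]=1 -> L2[1][1]=15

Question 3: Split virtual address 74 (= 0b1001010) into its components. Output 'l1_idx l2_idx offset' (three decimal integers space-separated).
Answer: 2 1 2

Derivation:
vaddr = 74 = 0b1001010
  top 2 bits -> l1_idx = 2
  next 2 bits -> l2_idx = 1
  bottom 3 bits -> offset = 2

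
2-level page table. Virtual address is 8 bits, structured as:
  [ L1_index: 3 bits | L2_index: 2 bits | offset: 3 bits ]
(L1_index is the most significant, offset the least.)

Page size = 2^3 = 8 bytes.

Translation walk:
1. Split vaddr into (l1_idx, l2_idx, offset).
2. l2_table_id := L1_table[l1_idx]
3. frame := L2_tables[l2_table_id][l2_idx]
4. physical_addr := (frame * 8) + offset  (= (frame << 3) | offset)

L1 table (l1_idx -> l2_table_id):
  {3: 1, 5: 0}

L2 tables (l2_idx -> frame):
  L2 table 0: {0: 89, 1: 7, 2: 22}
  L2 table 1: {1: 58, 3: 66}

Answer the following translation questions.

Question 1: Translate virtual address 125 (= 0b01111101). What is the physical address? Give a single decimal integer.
Answer: 533

Derivation:
vaddr = 125 = 0b01111101
Split: l1_idx=3, l2_idx=3, offset=5
L1[3] = 1
L2[1][3] = 66
paddr = 66 * 8 + 5 = 533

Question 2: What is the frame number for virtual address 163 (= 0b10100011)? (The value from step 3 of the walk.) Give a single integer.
vaddr = 163: l1_idx=5, l2_idx=0
L1[5] = 0; L2[0][0] = 89

Answer: 89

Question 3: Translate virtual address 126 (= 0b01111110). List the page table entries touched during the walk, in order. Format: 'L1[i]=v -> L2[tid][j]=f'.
vaddr = 126 = 0b01111110
Split: l1_idx=3, l2_idx=3, offset=6

Answer: L1[3]=1 -> L2[1][3]=66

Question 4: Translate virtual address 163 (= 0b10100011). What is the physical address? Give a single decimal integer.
Answer: 715

Derivation:
vaddr = 163 = 0b10100011
Split: l1_idx=5, l2_idx=0, offset=3
L1[5] = 0
L2[0][0] = 89
paddr = 89 * 8 + 3 = 715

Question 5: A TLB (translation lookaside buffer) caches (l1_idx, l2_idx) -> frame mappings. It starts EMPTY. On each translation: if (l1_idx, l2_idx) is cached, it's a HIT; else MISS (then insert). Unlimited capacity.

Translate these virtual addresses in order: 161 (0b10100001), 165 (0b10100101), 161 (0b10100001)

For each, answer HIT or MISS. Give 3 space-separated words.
vaddr=161: (5,0) not in TLB -> MISS, insert
vaddr=165: (5,0) in TLB -> HIT
vaddr=161: (5,0) in TLB -> HIT

Answer: MISS HIT HIT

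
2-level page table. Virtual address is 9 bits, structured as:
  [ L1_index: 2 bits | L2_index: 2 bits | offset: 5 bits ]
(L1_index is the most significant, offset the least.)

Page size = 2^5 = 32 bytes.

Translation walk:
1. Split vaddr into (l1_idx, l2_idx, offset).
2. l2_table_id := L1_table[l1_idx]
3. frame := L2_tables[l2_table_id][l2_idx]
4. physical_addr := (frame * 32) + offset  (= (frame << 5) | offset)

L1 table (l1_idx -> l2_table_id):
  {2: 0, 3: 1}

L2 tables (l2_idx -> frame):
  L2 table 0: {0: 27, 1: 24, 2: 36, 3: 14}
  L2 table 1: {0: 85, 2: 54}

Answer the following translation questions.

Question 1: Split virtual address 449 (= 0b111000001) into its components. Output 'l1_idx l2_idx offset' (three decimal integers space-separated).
Answer: 3 2 1

Derivation:
vaddr = 449 = 0b111000001
  top 2 bits -> l1_idx = 3
  next 2 bits -> l2_idx = 2
  bottom 5 bits -> offset = 1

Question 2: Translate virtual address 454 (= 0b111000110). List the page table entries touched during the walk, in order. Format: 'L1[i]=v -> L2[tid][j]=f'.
Answer: L1[3]=1 -> L2[1][2]=54

Derivation:
vaddr = 454 = 0b111000110
Split: l1_idx=3, l2_idx=2, offset=6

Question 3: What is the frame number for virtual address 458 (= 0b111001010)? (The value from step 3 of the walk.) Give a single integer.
vaddr = 458: l1_idx=3, l2_idx=2
L1[3] = 1; L2[1][2] = 54

Answer: 54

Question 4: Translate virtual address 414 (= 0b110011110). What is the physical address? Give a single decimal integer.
Answer: 2750

Derivation:
vaddr = 414 = 0b110011110
Split: l1_idx=3, l2_idx=0, offset=30
L1[3] = 1
L2[1][0] = 85
paddr = 85 * 32 + 30 = 2750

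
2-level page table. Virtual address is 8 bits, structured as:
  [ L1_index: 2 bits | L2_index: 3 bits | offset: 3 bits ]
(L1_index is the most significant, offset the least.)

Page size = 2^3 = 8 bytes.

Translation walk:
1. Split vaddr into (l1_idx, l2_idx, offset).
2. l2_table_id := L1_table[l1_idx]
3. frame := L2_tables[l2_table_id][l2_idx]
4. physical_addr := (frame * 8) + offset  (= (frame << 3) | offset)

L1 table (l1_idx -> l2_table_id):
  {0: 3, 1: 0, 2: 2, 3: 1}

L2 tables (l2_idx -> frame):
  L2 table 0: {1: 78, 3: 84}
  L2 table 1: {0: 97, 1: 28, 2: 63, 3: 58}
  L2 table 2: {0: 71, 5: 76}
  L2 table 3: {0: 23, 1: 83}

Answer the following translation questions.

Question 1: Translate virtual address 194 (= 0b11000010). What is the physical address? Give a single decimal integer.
vaddr = 194 = 0b11000010
Split: l1_idx=3, l2_idx=0, offset=2
L1[3] = 1
L2[1][0] = 97
paddr = 97 * 8 + 2 = 778

Answer: 778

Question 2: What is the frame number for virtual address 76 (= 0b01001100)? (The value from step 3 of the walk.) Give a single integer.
Answer: 78

Derivation:
vaddr = 76: l1_idx=1, l2_idx=1
L1[1] = 0; L2[0][1] = 78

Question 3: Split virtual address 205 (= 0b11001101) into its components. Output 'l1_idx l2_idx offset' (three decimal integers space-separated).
Answer: 3 1 5

Derivation:
vaddr = 205 = 0b11001101
  top 2 bits -> l1_idx = 3
  next 3 bits -> l2_idx = 1
  bottom 3 bits -> offset = 5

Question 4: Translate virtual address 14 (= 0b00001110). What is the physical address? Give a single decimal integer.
vaddr = 14 = 0b00001110
Split: l1_idx=0, l2_idx=1, offset=6
L1[0] = 3
L2[3][1] = 83
paddr = 83 * 8 + 6 = 670

Answer: 670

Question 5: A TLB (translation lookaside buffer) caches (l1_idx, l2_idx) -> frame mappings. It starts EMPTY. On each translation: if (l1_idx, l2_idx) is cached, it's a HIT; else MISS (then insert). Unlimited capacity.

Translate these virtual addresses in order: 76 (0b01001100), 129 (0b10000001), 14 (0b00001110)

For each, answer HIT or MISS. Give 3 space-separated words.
vaddr=76: (1,1) not in TLB -> MISS, insert
vaddr=129: (2,0) not in TLB -> MISS, insert
vaddr=14: (0,1) not in TLB -> MISS, insert

Answer: MISS MISS MISS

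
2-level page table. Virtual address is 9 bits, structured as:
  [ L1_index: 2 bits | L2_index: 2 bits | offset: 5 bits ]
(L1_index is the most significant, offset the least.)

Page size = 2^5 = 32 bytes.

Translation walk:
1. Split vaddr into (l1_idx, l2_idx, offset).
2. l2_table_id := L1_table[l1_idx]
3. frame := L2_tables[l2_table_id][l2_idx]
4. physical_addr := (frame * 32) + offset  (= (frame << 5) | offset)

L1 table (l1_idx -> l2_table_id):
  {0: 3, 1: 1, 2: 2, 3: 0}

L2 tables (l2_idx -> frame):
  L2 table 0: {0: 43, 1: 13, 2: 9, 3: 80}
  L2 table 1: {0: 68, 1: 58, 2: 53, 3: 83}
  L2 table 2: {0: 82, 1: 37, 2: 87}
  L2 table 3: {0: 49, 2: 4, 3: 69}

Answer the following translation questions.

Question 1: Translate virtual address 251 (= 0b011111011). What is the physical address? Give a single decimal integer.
vaddr = 251 = 0b011111011
Split: l1_idx=1, l2_idx=3, offset=27
L1[1] = 1
L2[1][3] = 83
paddr = 83 * 32 + 27 = 2683

Answer: 2683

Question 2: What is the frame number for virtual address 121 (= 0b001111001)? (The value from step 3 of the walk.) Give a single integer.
vaddr = 121: l1_idx=0, l2_idx=3
L1[0] = 3; L2[3][3] = 69

Answer: 69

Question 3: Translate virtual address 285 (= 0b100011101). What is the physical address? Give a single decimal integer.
vaddr = 285 = 0b100011101
Split: l1_idx=2, l2_idx=0, offset=29
L1[2] = 2
L2[2][0] = 82
paddr = 82 * 32 + 29 = 2653

Answer: 2653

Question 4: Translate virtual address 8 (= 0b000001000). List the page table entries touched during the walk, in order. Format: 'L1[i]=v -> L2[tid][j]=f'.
vaddr = 8 = 0b000001000
Split: l1_idx=0, l2_idx=0, offset=8

Answer: L1[0]=3 -> L2[3][0]=49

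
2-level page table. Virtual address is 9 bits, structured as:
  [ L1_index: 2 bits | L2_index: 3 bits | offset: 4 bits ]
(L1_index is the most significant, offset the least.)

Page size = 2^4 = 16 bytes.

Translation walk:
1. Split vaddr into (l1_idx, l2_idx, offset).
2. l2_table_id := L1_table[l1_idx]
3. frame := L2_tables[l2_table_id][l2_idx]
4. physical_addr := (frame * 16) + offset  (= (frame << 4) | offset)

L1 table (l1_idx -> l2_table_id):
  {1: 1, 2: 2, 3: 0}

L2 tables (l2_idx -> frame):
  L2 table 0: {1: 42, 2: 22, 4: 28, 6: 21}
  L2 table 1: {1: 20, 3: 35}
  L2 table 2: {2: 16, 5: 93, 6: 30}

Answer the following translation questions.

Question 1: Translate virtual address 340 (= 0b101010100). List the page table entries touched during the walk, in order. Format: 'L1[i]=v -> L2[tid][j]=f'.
Answer: L1[2]=2 -> L2[2][5]=93

Derivation:
vaddr = 340 = 0b101010100
Split: l1_idx=2, l2_idx=5, offset=4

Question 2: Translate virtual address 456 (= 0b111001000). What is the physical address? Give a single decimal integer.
vaddr = 456 = 0b111001000
Split: l1_idx=3, l2_idx=4, offset=8
L1[3] = 0
L2[0][4] = 28
paddr = 28 * 16 + 8 = 456

Answer: 456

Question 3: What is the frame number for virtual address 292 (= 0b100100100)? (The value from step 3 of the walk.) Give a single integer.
vaddr = 292: l1_idx=2, l2_idx=2
L1[2] = 2; L2[2][2] = 16

Answer: 16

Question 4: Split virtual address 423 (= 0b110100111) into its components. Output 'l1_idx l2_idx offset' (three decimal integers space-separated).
Answer: 3 2 7

Derivation:
vaddr = 423 = 0b110100111
  top 2 bits -> l1_idx = 3
  next 3 bits -> l2_idx = 2
  bottom 4 bits -> offset = 7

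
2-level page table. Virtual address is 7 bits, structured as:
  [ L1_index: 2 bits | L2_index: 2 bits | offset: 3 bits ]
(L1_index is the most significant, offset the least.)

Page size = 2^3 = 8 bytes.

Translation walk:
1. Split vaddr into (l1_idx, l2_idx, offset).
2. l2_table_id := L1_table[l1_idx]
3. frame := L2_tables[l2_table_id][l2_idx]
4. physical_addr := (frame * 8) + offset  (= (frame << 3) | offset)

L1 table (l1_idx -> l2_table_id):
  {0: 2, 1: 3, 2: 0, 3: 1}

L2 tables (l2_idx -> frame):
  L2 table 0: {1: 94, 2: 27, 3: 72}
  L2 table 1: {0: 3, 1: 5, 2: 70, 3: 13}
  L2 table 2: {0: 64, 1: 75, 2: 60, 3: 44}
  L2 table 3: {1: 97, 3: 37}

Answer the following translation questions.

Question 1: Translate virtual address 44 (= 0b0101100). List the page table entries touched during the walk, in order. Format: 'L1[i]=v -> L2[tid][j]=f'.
Answer: L1[1]=3 -> L2[3][1]=97

Derivation:
vaddr = 44 = 0b0101100
Split: l1_idx=1, l2_idx=1, offset=4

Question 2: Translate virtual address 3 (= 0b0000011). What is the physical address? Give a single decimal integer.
Answer: 515

Derivation:
vaddr = 3 = 0b0000011
Split: l1_idx=0, l2_idx=0, offset=3
L1[0] = 2
L2[2][0] = 64
paddr = 64 * 8 + 3 = 515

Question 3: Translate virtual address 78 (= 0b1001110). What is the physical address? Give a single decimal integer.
vaddr = 78 = 0b1001110
Split: l1_idx=2, l2_idx=1, offset=6
L1[2] = 0
L2[0][1] = 94
paddr = 94 * 8 + 6 = 758

Answer: 758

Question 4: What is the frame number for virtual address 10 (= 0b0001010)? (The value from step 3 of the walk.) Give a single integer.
Answer: 75

Derivation:
vaddr = 10: l1_idx=0, l2_idx=1
L1[0] = 2; L2[2][1] = 75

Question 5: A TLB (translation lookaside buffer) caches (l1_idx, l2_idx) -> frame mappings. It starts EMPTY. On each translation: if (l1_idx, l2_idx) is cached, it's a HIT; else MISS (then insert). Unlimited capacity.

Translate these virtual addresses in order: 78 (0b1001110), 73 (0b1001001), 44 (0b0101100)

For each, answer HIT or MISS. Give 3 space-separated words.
vaddr=78: (2,1) not in TLB -> MISS, insert
vaddr=73: (2,1) in TLB -> HIT
vaddr=44: (1,1) not in TLB -> MISS, insert

Answer: MISS HIT MISS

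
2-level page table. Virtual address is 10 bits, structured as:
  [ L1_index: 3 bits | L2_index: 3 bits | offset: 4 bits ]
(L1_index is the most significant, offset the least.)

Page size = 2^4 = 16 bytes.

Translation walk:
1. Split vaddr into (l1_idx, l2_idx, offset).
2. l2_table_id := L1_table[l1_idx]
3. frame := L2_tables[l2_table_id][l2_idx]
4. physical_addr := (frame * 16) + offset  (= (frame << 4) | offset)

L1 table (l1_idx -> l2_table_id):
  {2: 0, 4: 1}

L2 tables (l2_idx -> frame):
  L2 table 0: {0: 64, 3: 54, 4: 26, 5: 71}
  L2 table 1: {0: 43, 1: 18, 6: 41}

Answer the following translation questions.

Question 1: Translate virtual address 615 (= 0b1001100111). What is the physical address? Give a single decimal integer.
vaddr = 615 = 0b1001100111
Split: l1_idx=4, l2_idx=6, offset=7
L1[4] = 1
L2[1][6] = 41
paddr = 41 * 16 + 7 = 663

Answer: 663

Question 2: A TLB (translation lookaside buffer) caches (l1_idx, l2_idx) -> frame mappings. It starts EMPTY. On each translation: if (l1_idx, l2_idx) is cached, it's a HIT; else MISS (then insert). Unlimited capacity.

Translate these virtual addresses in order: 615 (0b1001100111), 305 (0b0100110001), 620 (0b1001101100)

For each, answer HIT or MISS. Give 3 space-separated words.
Answer: MISS MISS HIT

Derivation:
vaddr=615: (4,6) not in TLB -> MISS, insert
vaddr=305: (2,3) not in TLB -> MISS, insert
vaddr=620: (4,6) in TLB -> HIT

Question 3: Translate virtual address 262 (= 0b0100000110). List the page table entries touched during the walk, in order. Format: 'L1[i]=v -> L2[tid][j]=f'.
vaddr = 262 = 0b0100000110
Split: l1_idx=2, l2_idx=0, offset=6

Answer: L1[2]=0 -> L2[0][0]=64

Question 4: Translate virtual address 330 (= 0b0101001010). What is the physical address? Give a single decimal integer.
Answer: 426

Derivation:
vaddr = 330 = 0b0101001010
Split: l1_idx=2, l2_idx=4, offset=10
L1[2] = 0
L2[0][4] = 26
paddr = 26 * 16 + 10 = 426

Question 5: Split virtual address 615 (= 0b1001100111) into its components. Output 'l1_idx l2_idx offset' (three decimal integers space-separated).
vaddr = 615 = 0b1001100111
  top 3 bits -> l1_idx = 4
  next 3 bits -> l2_idx = 6
  bottom 4 bits -> offset = 7

Answer: 4 6 7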